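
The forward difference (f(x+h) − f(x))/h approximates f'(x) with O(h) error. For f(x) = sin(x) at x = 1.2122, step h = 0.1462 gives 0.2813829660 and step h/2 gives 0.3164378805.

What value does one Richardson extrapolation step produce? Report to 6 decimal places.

Order 1 gives 2^r = 2 and 2^r − 1 = 1.
Numerator 2*A(h/2) − A(h) = 2*0.3164378805 − 0.2813829660 = 0.3514927950
Divide by 2^1 − 1 = 1.
So the Richardson estimate is 0.3514927950.

0.351493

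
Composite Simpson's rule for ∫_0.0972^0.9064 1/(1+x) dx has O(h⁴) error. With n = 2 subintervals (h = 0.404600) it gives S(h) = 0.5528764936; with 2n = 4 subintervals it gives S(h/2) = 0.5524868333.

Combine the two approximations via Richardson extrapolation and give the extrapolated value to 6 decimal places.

0.552461

The method has order 4: 2^4 = 16.
Difference of the inputs: 0.5524868333 − 0.5528764936 = -0.0003896603
Divide by 2^4 − 1 = 15: (-0.0003896603)/15 = -0.0000259774
R = A(h/2) + (A(h/2) − A(h))/15 = 0.5524868333 − 0.0000259774 = 0.5524608559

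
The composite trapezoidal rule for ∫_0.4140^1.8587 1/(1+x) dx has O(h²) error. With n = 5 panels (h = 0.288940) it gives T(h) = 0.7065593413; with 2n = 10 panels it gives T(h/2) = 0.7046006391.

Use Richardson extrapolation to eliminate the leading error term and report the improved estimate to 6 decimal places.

Error is O(h^2); halving h shrinks it by 2^2 = 4.
Weighted: 2.8184025564 − 0.7065593413 = 2.1118432151
Denominator 4 − 1 = 3.
R = 2.1118432151/3 = 0.7039477384

0.703948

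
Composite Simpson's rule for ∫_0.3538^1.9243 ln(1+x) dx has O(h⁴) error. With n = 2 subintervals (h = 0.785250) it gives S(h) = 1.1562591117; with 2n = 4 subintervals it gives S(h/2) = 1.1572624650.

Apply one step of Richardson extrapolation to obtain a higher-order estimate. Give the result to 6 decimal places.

Error is O(h^4); halving h shrinks it by 2^4 = 16.
Numerator 16×A(h/2) − A(h) = 16×1.1572624650 − 1.1562591117 = 17.3599403283
Divide by 2^4 − 1 = 15.
R = 17.3599403283/15 = 1.1573293552
Shift from A(h/2): +0.0000668902.

1.157329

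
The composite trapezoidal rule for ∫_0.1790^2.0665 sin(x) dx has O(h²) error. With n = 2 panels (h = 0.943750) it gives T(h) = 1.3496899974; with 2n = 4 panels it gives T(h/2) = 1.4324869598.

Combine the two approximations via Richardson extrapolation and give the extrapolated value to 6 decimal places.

1.460086

With r = 2 the leading error scales as h^2, so the weight is 2^2 = 4.
4*1.4324869598 = 5.7299478392; 5.7299478392 − 1.3496899974 = 4.3802578418
Denominator 4 − 1 = 3.
So the Richardson estimate is 1.4600859473.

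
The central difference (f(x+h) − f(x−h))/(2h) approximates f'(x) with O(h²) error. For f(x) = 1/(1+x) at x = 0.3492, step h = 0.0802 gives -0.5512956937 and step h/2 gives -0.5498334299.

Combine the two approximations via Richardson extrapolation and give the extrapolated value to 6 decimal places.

Method order is 2; weight 2^2 = 4.
Numerator 4·A(h/2) − A(h) = 4·(-0.5498334299) − (-0.5512956937) = -1.6480380259
Denominator 4 − 1 = 3.
Extrapolated: (-1.6480380259) / 3 = -0.5493460086

-0.549346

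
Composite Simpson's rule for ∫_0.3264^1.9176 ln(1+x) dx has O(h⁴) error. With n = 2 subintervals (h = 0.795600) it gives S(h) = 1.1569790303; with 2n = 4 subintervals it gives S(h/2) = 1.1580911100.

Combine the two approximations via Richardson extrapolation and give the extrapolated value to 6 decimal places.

1.158165

r = 4, so 2^r = 16.
16*1.1580911100 − 1.1569790303 = 17.3724787297
Denominator 16 − 1 = 15.
(16*1.1580911100 − 1.1569790303)/(16 − 1) = 1.1581652486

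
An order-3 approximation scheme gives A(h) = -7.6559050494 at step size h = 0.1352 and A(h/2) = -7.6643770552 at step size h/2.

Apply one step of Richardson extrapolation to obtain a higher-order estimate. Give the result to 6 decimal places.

r = 3, so 2^r = 8.
2^3*A(h/2) = -61.3150164416; minus A(h) gives -53.6591113922.
Divide by 2^3 − 1 = 7.
(8*(-7.6643770552) − (-7.6559050494))/(8 − 1) = -7.6655873417

-7.665587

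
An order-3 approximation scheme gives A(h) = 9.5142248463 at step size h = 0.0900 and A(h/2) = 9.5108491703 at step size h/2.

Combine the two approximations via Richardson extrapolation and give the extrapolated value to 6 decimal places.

9.510367

Method order is 3; weight 2^3 = 8.
Numerator 8×A(h/2) − A(h) = 8×9.5108491703 − 9.5142248463 = 66.5725685161
(8×9.5108491703 − 9.5142248463)/(8 − 1) = 9.5103669309
Shift from A(h/2): −0.0004822394.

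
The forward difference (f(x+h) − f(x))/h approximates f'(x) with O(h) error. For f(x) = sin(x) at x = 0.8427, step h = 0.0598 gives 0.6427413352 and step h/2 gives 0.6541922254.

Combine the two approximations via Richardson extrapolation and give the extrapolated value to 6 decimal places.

0.665643

The method has order 1: 2^1 = 2.
Top: 2(0.6541922254) − (0.6427413352) = 0.6656431156
Divide by 2^1 − 1 = 1.
(2 × 0.6541922254 − 0.6427413352)/(2 − 1) = 0.6656431156
Gap between inputs: 1.145e-02; correction applied: +0.0114508902.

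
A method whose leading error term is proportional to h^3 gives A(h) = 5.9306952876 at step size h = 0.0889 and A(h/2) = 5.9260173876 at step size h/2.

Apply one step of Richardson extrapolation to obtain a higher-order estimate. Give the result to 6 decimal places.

Order 3 gives 2^r = 8 and 2^r − 1 = 7.
Difference of the inputs: 5.9260173876 − 5.9306952876 = -0.0046779000
Divide by 2^3 − 1 = 7: (-0.0046779000)/7 = -0.0006682714
R = A(h/2) + (A(h/2) − A(h))/7 = 5.9260173876 − 0.0006682714 = 5.9253491162

5.925349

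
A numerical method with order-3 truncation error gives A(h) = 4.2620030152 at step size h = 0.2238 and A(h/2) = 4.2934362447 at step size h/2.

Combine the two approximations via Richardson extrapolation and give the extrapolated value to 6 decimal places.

Method order is 3; weight 2^3 = 8.
8 × 4.2934362447 = 34.3474899576; 34.3474899576 − 4.2620030152 = 30.0854869424
Extrapolated: 30.0854869424 / 7 = 4.2979267061
Shift from A(h/2): +0.0044904614.

4.297927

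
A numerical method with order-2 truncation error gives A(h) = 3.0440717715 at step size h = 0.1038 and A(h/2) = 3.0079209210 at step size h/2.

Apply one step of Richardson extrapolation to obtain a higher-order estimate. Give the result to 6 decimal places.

2.995871

Order 2 gives 2^r = 4 and 2^r − 1 = 3.
4×3.0079209210 = 12.0316836840; 12.0316836840 − 3.0440717715 = 8.9876119125
8.9876119125 ÷ 3 = 2.9958706375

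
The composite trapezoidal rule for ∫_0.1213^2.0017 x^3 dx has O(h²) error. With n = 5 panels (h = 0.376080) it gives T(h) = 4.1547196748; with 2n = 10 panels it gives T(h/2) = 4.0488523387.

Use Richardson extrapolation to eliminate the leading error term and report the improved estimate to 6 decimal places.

4.013563

Method order is 2; weight 2^2 = 4.
4 × 4.0488523387 − 4.1547196748 = 12.0406896800
R = 12.0406896800/3 = 4.0135632267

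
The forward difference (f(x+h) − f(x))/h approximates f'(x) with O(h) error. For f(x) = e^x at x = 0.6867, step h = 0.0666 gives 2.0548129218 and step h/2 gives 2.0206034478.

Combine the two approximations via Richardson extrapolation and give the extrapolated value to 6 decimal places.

Method order is 1; weight 2^1 = 2.
Top: 2(2.0206034478) − (2.0548129218) = 1.9863939738
Extrapolated: 1.9863939738 / 1 = 1.9863939738
Gap between inputs: 3.421e-02; correction applied: −0.0342094740.

1.986394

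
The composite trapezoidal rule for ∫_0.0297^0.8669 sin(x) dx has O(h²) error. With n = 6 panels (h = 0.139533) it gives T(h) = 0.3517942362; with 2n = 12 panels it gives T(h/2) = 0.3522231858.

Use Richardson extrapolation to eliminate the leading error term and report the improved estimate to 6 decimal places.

0.352366

Leading term ∝ h^2; use weight 4 = 2^2.
2^2*A(h/2) = 1.4088927432; minus A(h) gives 1.0570985070.
R = 1.0570985070/3 = 0.3523661690
Shift from A(h/2): +0.0001429832.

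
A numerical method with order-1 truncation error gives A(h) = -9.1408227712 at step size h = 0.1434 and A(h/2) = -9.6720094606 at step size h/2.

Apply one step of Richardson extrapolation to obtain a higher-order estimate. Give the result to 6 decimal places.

Leading term ∝ h^1; use weight 2 = 2^1.
Weighted: (-19.3440189212) − (-9.1408227712) = -10.2031961500
Denominator 2 − 1 = 1.
(2×(-9.6720094606) − (-9.1408227712))/(2 − 1) = -10.2031961500
Correction |R − A(h/2)| = 5.312e-01; gap |A(h/2) − A(h)| = 5.312e-01.

-10.203196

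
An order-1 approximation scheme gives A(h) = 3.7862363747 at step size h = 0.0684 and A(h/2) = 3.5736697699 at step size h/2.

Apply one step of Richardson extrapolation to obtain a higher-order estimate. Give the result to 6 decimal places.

3.361103

Error is O(h^1); halving h shrinks it by 2^1 = 2.
2^1 × A(h/2) = 7.1473395398; minus A(h) gives 3.3611031651.
(2 × 3.5736697699 − 3.7862363747)/(2 − 1) = 3.3611031651
Correction |R − A(h/2)| = 2.126e-01; gap |A(h/2) − A(h)| = 2.126e-01.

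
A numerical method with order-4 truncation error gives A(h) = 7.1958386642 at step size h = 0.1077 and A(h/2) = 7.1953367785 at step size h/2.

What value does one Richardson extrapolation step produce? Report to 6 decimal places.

7.195303

The method has order 4: 2^4 = 16.
2^4×A(h/2) = 115.1253884560; minus A(h) gives 107.9295497918.
(16×7.1953367785 − 7.1958386642)/(16 − 1) = 7.1953033195
Correction |R − A(h/2)| = 3.346e-05; gap |A(h/2) − A(h)| = 5.019e-04.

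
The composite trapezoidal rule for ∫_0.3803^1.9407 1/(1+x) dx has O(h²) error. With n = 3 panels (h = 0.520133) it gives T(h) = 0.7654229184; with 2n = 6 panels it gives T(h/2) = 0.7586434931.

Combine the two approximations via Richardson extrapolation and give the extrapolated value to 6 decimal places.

0.756384

Method order is 2; weight 2^2 = 4.
Weighted: 3.0345739724 − 0.7654229184 = 2.2691510540
Extrapolated: 2.2691510540 / 3 = 0.7563836847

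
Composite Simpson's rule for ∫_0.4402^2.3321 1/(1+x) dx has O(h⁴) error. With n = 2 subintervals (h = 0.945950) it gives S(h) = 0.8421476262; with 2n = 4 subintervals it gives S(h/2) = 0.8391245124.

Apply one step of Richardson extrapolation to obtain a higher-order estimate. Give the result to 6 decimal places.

Method order is 4; weight 2^4 = 16.
Difference of the inputs: 0.8391245124 − 0.8421476262 = -0.0030231138
Divide by 2^4 − 1 = 15: (-0.0030231138)/15 = -0.0002015409
R = A(h/2) + (A(h/2) − A(h))/15 = 0.8391245124 − 0.0002015409 = 0.8389229715
Gap between inputs: 3.023e-03; correction applied: −0.0002015409.

0.838923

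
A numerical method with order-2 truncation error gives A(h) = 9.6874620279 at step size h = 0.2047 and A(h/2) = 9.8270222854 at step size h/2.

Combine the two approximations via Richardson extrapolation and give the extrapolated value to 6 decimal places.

9.873542

The method has order 2: 2^2 = 4.
2^2·A(h/2) = 39.3080891416; minus A(h) gives 29.6206271137.
29.6206271137 ÷ 3 = 9.8735423712
Correction |R − A(h/2)| = 4.652e-02; gap |A(h/2) − A(h)| = 1.396e-01.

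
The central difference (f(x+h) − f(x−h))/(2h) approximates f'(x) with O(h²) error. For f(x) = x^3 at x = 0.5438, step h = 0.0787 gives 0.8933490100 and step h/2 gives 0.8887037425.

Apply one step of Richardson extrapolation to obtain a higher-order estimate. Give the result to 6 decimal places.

Order 2 gives 2^r = 4 and 2^r − 1 = 3.
Difference of the inputs: 0.8887037425 − 0.8933490100 = -0.0046452675
Correction (A(h/2) − A(h))/(4 − 1) = (-0.0046452675)/3 = -0.0015484225
R = A(h/2) + (A(h/2) − A(h))/3 = 0.8887037425 − 0.0015484225 = 0.8871553200
Correction |R − A(h/2)| = 1.548e-03; gap |A(h/2) − A(h)| = 4.645e-03.

0.887155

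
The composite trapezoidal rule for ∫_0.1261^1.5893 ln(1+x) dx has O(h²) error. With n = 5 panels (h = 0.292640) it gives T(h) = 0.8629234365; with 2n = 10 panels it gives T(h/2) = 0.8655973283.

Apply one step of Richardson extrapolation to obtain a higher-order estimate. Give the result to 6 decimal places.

0.866489

Error is O(h^2); halving h shrinks it by 2^2 = 4.
Top: 4(0.8655973283) − (0.8629234365) = 2.5994658767
R = 2.5994658767/3 = 0.8664886256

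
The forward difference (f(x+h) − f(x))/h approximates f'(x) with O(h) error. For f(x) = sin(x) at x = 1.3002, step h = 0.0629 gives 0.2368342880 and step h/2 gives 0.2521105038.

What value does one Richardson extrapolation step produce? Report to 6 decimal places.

The method has order 1: 2^1 = 2.
2*0.2521105038 = 0.5042210076; 0.5042210076 − 0.2368342880 = 0.2673867196
0.2673867196 ÷ 1 = 0.2673867196
Gap between inputs: 1.528e-02; correction applied: +0.0152762158.

0.267387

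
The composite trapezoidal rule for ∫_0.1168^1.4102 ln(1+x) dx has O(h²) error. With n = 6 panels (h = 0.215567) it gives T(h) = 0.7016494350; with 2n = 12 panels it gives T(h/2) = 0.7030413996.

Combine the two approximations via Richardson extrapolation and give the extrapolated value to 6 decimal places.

0.703505

Leading term ∝ h^2; use weight 4 = 2^2.
4 × 0.7030413996 = 2.8121655984; 2.8121655984 − 0.7016494350 = 2.1105161634
Denominator 4 − 1 = 3.
2.1105161634 ÷ 3 = 0.7035053878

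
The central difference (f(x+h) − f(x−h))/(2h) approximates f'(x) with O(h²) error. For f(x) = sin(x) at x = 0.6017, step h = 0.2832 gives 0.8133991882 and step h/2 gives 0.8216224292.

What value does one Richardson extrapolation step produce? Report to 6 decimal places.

0.824364

Leading term ∝ h^2; use weight 4 = 2^2.
4·0.8216224292 − 0.8133991882 = 2.4730905286
(4·0.8216224292 − 0.8133991882)/(4 − 1) = 0.8243635095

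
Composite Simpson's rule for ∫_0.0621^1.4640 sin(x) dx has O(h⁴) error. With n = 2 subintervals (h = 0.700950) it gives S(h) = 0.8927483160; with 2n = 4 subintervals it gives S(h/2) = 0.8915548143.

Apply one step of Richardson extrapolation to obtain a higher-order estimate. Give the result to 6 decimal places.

0.891475

The method has order 4: 2^4 = 16.
16 × 0.8915548143 − 0.8927483160 = 13.3721287128
R = 13.3721287128/15 = 0.8914752475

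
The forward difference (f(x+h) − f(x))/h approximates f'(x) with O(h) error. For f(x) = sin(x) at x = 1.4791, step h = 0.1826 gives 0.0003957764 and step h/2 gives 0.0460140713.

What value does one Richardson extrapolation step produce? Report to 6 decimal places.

0.091632

Order 1 gives 2^r = 2 and 2^r − 1 = 1.
Difference of the inputs: 0.0460140713 − 0.0003957764 = 0.0456182949
Divide by 2^1 − 1 = 1: 0.0456182949/1 = 0.0456182949
R = 0.0460140713 + 0.0456182949 = 0.0916323662
Gap between inputs: 4.562e-02; correction applied: +0.0456182949.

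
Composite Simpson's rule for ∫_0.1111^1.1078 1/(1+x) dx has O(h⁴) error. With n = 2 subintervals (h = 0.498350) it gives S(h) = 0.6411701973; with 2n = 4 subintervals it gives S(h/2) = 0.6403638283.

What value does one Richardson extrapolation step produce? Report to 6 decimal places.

r = 4: numerator weight 16, denominator 15.
16·0.6403638283 = 10.2458212528; subtract 0.6411701973 → 9.6046510555
Extrapolated: 9.6046510555 / 15 = 0.6403100704

0.640310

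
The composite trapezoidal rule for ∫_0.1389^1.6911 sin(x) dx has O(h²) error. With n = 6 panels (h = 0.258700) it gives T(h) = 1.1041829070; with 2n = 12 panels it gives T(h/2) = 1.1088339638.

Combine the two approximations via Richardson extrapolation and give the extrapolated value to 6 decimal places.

1.110384

Order 2 gives 2^r = 4 and 2^r − 1 = 3.
4×1.1088339638 = 4.4353358552; subtract 1.1041829070 → 3.3311529482
Divide by 2^2 − 1 = 3.
R = 3.3311529482/3 = 1.1103843161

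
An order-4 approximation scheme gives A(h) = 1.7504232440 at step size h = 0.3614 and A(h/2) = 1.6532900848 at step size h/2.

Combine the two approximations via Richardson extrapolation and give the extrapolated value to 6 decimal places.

Error is O(h^4); halving h shrinks it by 2^4 = 16.
Weighted: 26.4526413568 − 1.7504232440 = 24.7022181128
Extrapolated: 24.7022181128 / 15 = 1.6468145409

1.646815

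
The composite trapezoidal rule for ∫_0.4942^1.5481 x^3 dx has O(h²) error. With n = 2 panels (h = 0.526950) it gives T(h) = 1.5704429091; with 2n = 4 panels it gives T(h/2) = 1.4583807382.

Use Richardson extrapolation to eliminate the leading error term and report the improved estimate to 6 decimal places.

The method has order 2: 2^2 = 4.
2^2·A(h/2) = 5.8335229528; minus A(h) gives 4.2630800437.
Denominator 4 − 1 = 3.
4.2630800437 ÷ 3 = 1.4210266812

1.421027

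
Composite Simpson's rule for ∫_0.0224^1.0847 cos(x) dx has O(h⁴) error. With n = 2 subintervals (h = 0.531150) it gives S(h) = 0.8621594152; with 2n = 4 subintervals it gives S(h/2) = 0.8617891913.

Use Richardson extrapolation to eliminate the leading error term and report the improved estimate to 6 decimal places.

0.861765

Error is O(h^4); halving h shrinks it by 2^4 = 16.
2^4·A(h/2) = 13.7886270608; minus A(h) gives 12.9264676456.
Divide by 2^4 − 1 = 15.
Result: 0.8617645097
Shift from A(h/2): −0.0000246816.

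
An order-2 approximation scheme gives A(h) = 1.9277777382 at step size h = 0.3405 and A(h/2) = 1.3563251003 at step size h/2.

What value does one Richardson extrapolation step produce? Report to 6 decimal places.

r = 2, so 2^r = 4.
Numerator 4·A(h/2) − A(h) = 4·1.3563251003 − 1.9277777382 = 3.4975226630
3.4975226630 ÷ 3 = 1.1658408877
Correction |R − A(h/2)| = 1.905e-01; gap |A(h/2) − A(h)| = 5.715e-01.

1.165841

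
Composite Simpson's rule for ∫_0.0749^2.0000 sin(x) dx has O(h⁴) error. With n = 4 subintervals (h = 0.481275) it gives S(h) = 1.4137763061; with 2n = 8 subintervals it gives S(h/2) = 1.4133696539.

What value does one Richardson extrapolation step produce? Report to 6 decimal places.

1.413343

With r = 4 the leading error scales as h^4, so the weight is 2^4 = 16.
A(h/2) − A(h) = 1.4133696539 − 1.4137763061 = -0.0004066522
Correction (A(h/2) − A(h))/(16 − 1) = (-0.0004066522)/15 = -0.0000271101
R = A(h/2) + (A(h/2) − A(h))/15 = 1.4133696539 − 0.0000271101 = 1.4133425438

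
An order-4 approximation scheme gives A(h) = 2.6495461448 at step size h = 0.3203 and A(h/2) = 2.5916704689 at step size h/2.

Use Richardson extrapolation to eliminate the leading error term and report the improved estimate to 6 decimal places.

2.587812

r = 4: numerator weight 16, denominator 15.
2^4×A(h/2) = 41.4667275024; minus A(h) gives 38.8171813576.
Divide by 2^4 − 1 = 15.
Result: 2.5878120905
Shift from A(h/2): −0.0038583784.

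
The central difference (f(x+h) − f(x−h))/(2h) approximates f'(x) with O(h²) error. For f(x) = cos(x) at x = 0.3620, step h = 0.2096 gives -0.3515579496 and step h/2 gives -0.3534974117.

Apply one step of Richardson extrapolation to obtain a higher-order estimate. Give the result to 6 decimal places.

r = 2, so 2^r = 4.
Numerator 4×A(h/2) − A(h) = 4×(-0.3534974117) − (-0.3515579496) = -1.0624316972
(-1.0624316972) ÷ 3 = -0.3541438991

-0.354144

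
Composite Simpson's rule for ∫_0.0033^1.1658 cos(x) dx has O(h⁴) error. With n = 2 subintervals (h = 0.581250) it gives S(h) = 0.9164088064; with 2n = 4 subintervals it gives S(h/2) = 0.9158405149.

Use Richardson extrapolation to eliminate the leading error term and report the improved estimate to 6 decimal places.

r = 4, so 2^r = 16.
16 × 0.9158405149 = 14.6534482384; 14.6534482384 − 0.9164088064 = 13.7370394320
Divide by 2^4 − 1 = 15.
So the Richardson estimate is 0.9158026288.

0.915803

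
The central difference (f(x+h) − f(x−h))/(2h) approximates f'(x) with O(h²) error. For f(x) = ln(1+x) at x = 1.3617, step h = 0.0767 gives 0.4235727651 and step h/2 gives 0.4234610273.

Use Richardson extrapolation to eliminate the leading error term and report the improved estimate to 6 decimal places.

0.423424

The method has order 2: 2^2 = 4.
4×0.4234610273 − 0.4235727651 = 1.2702713441
Extrapolated: 1.2702713441 / 3 = 0.4234237814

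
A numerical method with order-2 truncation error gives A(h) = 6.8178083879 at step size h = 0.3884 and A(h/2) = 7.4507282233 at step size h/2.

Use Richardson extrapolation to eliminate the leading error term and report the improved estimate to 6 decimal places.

Order 2 gives 2^r = 4 and 2^r − 1 = 3.
4·7.4507282233 = 29.8029128932; 29.8029128932 − 6.8178083879 = 22.9851045053
22.9851045053 ÷ 3 = 7.6617015018
Gap between inputs: 6.329e-01; correction applied: +0.2109732785.

7.661702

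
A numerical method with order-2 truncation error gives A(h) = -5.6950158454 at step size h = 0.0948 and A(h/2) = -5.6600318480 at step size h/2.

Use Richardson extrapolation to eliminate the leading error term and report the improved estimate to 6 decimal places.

-5.648371

Leading term ∝ h^2; use weight 4 = 2^2.
4*(-5.6600318480) = -22.6401273920; subtract (-5.6950158454) → -16.9451115466
Denominator 4 − 1 = 3.
(-16.9451115466) ÷ 3 = -5.6483705155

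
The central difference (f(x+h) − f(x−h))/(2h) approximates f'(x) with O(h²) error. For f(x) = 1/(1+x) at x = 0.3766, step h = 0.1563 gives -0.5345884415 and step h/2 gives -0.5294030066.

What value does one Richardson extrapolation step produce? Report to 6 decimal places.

-0.527675

Order 2 gives 2^r = 4 and 2^r − 1 = 3.
Numerator 4*A(h/2) − A(h) = 4*(-0.5294030066) − (-0.5345884415) = -1.5830235849
Extrapolated: (-1.5830235849) / 3 = -0.5276745283
Shift from A(h/2): +0.0017284783.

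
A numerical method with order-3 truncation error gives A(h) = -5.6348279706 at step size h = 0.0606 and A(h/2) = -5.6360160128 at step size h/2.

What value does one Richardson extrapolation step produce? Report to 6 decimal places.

-5.636186

Order 3 gives 2^r = 8 and 2^r − 1 = 7.
Weighted: (-45.0881281024) − (-5.6348279706) = -39.4533001318
(-39.4533001318) ÷ 7 = -5.6361857331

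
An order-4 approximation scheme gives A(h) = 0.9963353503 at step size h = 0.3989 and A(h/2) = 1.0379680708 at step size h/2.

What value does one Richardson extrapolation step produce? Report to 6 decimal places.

r = 4, so 2^r = 16.
16·1.0379680708 − 0.9963353503 = 15.6111537825
Divide by 2^4 − 1 = 15.
15.6111537825 ÷ 15 = 1.0407435855

1.040744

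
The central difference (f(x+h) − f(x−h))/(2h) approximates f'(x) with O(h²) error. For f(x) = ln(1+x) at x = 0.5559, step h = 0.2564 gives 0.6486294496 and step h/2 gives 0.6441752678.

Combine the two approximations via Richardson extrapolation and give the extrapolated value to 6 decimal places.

Method order is 2; weight 2^2 = 4.
Weighted: 2.5767010712 − 0.6486294496 = 1.9280716216
1.9280716216 ÷ 3 = 0.6426905405

0.642691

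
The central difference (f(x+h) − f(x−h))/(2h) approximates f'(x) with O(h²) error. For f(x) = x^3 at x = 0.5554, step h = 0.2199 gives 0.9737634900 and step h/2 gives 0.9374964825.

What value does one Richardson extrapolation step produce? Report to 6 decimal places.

0.925407

Method order is 2; weight 2^2 = 4.
Numerator 4×A(h/2) − A(h) = 4×0.9374964825 − 0.9737634900 = 2.7762224400
R = 2.7762224400/3 = 0.9254074800
Gap between inputs: 3.627e-02; correction applied: −0.0120890025.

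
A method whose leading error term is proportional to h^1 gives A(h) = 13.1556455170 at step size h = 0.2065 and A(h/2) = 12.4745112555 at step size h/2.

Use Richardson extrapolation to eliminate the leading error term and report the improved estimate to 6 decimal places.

The method has order 1: 2^1 = 2.
2×12.4745112555 − 13.1556455170 = 11.7933769940
Extrapolated: 11.7933769940 / 1 = 11.7933769940

11.793377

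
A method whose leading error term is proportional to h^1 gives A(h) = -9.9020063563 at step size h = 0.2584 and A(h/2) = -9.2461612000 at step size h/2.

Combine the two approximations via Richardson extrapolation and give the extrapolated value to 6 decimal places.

r = 1: numerator weight 2, denominator 1.
Difference of the inputs: -9.2461612000 − (-9.9020063563) = 0.6558451563
Divide by 2^1 − 1 = 1: 0.6558451563/1 = 0.6558451563
R = A(h/2) + (A(h/2) − A(h))/1 = -9.2461612000 + 0.6558451563 = -8.5903160437
Shift from A(h/2): +0.6558451563.

-8.590316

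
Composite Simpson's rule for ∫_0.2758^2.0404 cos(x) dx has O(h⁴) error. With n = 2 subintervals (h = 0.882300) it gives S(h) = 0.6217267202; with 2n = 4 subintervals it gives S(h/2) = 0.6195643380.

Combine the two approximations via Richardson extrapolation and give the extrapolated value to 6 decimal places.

r = 4: numerator weight 16, denominator 15.
Difference of the inputs: 0.6195643380 − 0.6217267202 = -0.0021623822
Correction (A(h/2) − A(h))/(16 − 1) = (-0.0021623822)/15 = -0.0001441588
R = 0.6195643380 − 0.0001441588 = 0.6194201792
Gap between inputs: 2.162e-03; correction applied: −0.0001441588.

0.619420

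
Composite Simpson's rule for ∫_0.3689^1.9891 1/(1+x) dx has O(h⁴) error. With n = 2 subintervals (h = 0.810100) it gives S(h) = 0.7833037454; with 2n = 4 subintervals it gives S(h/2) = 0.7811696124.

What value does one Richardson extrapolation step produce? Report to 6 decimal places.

Error is O(h^4); halving h shrinks it by 2^4 = 16.
16*0.7811696124 = 12.4987137984; 12.4987137984 − 0.7833037454 = 11.7154100530
(16*0.7811696124 − 0.7833037454)/(16 − 1) = 0.7810273369
Correction |R − A(h/2)| = 1.423e-04; gap |A(h/2) − A(h)| = 2.134e-03.

0.781027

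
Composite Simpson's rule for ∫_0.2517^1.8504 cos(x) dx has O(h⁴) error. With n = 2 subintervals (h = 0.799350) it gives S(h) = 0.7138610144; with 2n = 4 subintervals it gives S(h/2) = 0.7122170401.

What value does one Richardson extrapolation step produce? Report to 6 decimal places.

With r = 4 the leading error scales as h^4, so the weight is 2^4 = 16.
Weighted: 11.3954726416 − 0.7138610144 = 10.6816116272
Extrapolated: 10.6816116272 / 15 = 0.7121074418

0.712107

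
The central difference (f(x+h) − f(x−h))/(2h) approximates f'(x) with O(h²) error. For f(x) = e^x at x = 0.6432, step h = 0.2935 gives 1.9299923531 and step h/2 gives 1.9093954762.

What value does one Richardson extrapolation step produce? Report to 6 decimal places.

1.902530

r = 2, so 2^r = 4.
4 × 1.9093954762 = 7.6375819048; 7.6375819048 − 1.9299923531 = 5.7075895517
Denominator 4 − 1 = 3.
Result: 1.9025298506
Correction |R − A(h/2)| = 6.866e-03; gap |A(h/2) − A(h)| = 2.060e-02.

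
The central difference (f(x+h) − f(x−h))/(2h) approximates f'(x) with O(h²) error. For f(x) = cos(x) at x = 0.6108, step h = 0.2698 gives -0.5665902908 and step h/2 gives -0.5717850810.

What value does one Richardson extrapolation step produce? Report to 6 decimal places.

Method order is 2; weight 2^2 = 4.
2^2*A(h/2) = -2.2871403240; minus A(h) gives -1.7205500332.
Divide by 2^2 − 1 = 3.
(4*(-0.5717850810) − (-0.5665902908))/(4 − 1) = -0.5735166777

-0.573517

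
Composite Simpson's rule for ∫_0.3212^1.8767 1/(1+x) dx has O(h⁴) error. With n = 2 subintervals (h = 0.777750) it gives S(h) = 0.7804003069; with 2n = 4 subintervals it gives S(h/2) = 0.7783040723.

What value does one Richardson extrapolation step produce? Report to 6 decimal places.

0.778164

r = 4: numerator weight 16, denominator 15.
16*0.7783040723 − 0.7804003069 = 11.6724648499
Divide by 2^4 − 1 = 15.
(16*0.7783040723 − 0.7804003069)/(16 − 1) = 0.7781643233
Gap between inputs: 2.096e-03; correction applied: −0.0001397490.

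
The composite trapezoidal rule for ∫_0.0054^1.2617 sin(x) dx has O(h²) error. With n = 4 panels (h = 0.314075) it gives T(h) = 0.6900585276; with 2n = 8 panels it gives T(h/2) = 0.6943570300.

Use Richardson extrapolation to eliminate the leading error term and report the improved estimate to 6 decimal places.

0.695790

Order 2 gives 2^r = 4 and 2^r − 1 = 3.
Weighted: 2.7774281200 − 0.6900585276 = 2.0873695924
(4*0.6943570300 − 0.6900585276)/(4 − 1) = 0.6957898641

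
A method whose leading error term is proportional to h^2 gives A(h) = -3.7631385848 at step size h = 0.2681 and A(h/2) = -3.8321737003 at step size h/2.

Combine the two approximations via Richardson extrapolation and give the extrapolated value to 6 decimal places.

-3.855185

r = 2, so 2^r = 4.
2^2×A(h/2) = -15.3286948012; minus A(h) gives -11.5655562164.
(4×(-3.8321737003) − (-3.7631385848))/(4 − 1) = -3.8551854055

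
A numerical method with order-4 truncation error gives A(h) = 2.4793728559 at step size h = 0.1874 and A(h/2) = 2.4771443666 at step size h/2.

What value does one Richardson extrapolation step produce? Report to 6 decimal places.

2.476996

With r = 4 the leading error scales as h^4, so the weight is 2^4 = 16.
16 × 2.4771443666 = 39.6343098656; subtract 2.4793728559 → 37.1549370097
Denominator 16 − 1 = 15.
R = 37.1549370097/15 = 2.4769958006
Shift from A(h/2): −0.0001485660.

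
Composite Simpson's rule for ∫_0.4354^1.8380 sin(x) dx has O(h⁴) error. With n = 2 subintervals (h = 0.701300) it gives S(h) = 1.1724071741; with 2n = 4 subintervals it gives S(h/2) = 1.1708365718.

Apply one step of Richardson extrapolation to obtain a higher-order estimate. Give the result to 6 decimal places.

1.170732

With r = 4 the leading error scales as h^4, so the weight is 2^4 = 16.
16×1.1708365718 = 18.7333851488; 18.7333851488 − 1.1724071741 = 17.5609779747
Denominator 16 − 1 = 15.
R = 17.5609779747/15 = 1.1707318650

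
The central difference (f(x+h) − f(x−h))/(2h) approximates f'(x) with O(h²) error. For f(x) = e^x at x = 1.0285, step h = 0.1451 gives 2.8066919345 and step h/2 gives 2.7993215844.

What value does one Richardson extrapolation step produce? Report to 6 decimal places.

2.796865

r = 2, so 2^r = 4.
4×2.7993215844 − 2.8066919345 = 8.3905944031
Denominator 4 − 1 = 3.
Extrapolated: 8.3905944031 / 3 = 2.7968648010
Shift from A(h/2): −0.0024567834.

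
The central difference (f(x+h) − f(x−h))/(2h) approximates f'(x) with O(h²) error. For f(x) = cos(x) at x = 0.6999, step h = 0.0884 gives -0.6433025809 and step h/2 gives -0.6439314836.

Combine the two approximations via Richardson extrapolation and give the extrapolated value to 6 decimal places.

-0.644141

r = 2, so 2^r = 4.
4 × (-0.6439314836) − (-0.6433025809) = -1.9324233535
(-1.9324233535) ÷ 3 = -0.6441411178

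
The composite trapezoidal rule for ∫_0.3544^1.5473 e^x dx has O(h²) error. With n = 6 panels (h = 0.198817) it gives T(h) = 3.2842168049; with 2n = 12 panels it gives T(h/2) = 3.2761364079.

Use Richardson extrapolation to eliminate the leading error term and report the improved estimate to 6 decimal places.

The method has order 2: 2^2 = 4.
4·3.2761364079 = 13.1045456316; 13.1045456316 − 3.2842168049 = 9.8203288267
Denominator 4 − 1 = 3.
(4·3.2761364079 − 3.2842168049)/(4 − 1) = 3.2734429422
Correction |R − A(h/2)| = 2.693e-03; gap |A(h/2) − A(h)| = 8.080e-03.

3.273443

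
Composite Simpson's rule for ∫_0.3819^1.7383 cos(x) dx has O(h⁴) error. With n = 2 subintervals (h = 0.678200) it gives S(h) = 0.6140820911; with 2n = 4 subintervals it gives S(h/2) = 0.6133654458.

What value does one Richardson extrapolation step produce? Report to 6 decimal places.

Leading term ∝ h^4; use weight 16 = 2^4.
16×0.6133654458 = 9.8138471328; subtract 0.6140820911 → 9.1997650417
Denominator 16 − 1 = 15.
Result: 0.6133176694

0.613318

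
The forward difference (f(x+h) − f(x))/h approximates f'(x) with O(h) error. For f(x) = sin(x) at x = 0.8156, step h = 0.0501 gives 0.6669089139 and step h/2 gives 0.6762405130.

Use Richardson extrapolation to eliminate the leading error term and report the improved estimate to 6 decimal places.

0.685572

Method order is 1; weight 2^1 = 2.
Top: 2(0.6762405130) − (0.6669089139) = 0.6855721121
0.6855721121 ÷ 1 = 0.6855721121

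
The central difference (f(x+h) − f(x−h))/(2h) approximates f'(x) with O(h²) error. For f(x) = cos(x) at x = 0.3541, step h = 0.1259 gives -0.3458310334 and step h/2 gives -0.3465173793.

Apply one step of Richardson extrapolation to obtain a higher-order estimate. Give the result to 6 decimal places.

-0.346746

Error is O(h^2); halving h shrinks it by 2^2 = 4.
Numerator 4*A(h/2) − A(h) = 4*(-0.3465173793) − (-0.3458310334) = -1.0402384838
Denominator 4 − 1 = 3.
(-1.0402384838) ÷ 3 = -0.3467461613
Gap between inputs: 6.863e-04; correction applied: −0.0002287820.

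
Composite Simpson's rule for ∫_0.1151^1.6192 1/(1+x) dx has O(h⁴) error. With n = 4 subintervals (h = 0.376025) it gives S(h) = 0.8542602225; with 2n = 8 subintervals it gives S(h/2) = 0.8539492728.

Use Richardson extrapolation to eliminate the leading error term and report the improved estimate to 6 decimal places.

0.853929

Error is O(h^4); halving h shrinks it by 2^4 = 16.
2^4 × A(h/2) = 13.6631883648; minus A(h) gives 12.8089281423.
(16 × 0.8539492728 − 0.8542602225)/(16 − 1) = 0.8539285428
Gap between inputs: 3.109e-04; correction applied: −0.0000207300.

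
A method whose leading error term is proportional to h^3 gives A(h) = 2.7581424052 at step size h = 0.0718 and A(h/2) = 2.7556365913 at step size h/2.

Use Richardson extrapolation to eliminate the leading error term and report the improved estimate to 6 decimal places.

2.755279

Error is O(h^3); halving h shrinks it by 2^3 = 8.
Top: 8(2.7556365913) − (2.7581424052) = 19.2869503252
Denominator 8 − 1 = 7.
So the Richardson estimate is 2.7552786179.
Gap between inputs: 2.506e-03; correction applied: −0.0003579734.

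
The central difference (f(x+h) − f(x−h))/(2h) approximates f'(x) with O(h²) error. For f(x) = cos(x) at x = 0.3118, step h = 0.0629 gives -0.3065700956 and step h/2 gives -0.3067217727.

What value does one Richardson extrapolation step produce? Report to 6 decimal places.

-0.306772

The method has order 2: 2^2 = 4.
Numerator 4 × A(h/2) − A(h) = 4 × (-0.3067217727) − (-0.3065700956) = -0.9203169952
Extrapolated: (-0.9203169952) / 3 = -0.3067723317
Gap between inputs: 1.517e-04; correction applied: −0.0000505590.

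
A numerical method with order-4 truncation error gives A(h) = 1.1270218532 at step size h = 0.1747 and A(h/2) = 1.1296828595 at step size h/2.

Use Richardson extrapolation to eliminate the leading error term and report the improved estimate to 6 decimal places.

1.129860

r = 4: numerator weight 16, denominator 15.
16·1.1296828595 − 1.1270218532 = 16.9479038988
(16·1.1296828595 − 1.1270218532)/(16 − 1) = 1.1298602599
Correction |R − A(h/2)| = 1.774e-04; gap |A(h/2) − A(h)| = 2.661e-03.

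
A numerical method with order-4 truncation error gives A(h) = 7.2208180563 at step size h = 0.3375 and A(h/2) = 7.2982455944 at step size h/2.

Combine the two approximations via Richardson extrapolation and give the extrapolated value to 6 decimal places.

r = 4: numerator weight 16, denominator 15.
Top: 16(7.2982455944) − (7.2208180563) = 109.5511114541
Divide by 2^4 − 1 = 15.
R = 109.5511114541/15 = 7.3034074303

7.303407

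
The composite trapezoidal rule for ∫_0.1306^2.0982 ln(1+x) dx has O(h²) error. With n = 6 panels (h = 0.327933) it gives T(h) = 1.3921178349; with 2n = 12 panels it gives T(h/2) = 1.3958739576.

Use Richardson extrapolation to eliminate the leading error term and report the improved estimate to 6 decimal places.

1.397126

Method order is 2; weight 2^2 = 4.
4 × 1.3958739576 = 5.5834958304; subtract 1.3921178349 → 4.1913779955
Extrapolated: 4.1913779955 / 3 = 1.3971259985
Shift from A(h/2): +0.0012520409.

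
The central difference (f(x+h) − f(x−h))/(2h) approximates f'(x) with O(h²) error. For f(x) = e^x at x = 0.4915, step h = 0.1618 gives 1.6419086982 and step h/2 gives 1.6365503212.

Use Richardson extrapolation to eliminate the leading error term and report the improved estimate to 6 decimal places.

Error is O(h^2); halving h shrinks it by 2^2 = 4.
4 × 1.6365503212 = 6.5462012848; 6.5462012848 − 1.6419086982 = 4.9042925866
R = 4.9042925866/3 = 1.6347641955

1.634764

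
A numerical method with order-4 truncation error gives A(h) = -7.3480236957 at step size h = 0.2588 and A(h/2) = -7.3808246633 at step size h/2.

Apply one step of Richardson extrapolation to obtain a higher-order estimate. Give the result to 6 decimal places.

The method has order 4: 2^4 = 16.
Top: 16(-7.3808246633) − (-7.3480236957) = -110.7451709171
(16 × (-7.3808246633) − (-7.3480236957))/(16 − 1) = -7.3830113945
Gap between inputs: 3.280e-02; correction applied: −0.0021867312.

-7.383011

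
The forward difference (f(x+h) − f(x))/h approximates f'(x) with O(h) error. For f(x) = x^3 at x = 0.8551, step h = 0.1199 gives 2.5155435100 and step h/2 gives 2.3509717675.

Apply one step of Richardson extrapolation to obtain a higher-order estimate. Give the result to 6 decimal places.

r = 1, so 2^r = 2.
2*2.3509717675 = 4.7019435350; 4.7019435350 − 2.5155435100 = 2.1864000250
Divide by 2^1 − 1 = 1.
R = 2.1864000250/1 = 2.1864000250

2.186400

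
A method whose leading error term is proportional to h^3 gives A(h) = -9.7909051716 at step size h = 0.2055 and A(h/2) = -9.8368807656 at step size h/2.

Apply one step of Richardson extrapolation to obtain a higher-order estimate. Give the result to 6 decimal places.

Leading term ∝ h^3; use weight 8 = 2^3.
8×(-9.8368807656) = -78.6950461248; subtract (-9.7909051716) → -68.9041409532
Divide by 2^3 − 1 = 7.
Extrapolated: (-68.9041409532) / 7 = -9.8434487076
Correction |R − A(h/2)| = 6.568e-03; gap |A(h/2) − A(h)| = 4.598e-02.

-9.843449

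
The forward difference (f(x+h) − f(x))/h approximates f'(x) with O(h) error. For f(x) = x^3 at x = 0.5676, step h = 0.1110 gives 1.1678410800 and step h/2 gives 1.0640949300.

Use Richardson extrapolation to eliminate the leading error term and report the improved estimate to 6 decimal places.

Method order is 1; weight 2^1 = 2.
2×1.0640949300 = 2.1281898600; 2.1281898600 − 1.1678410800 = 0.9603487800
Divide by 2^1 − 1 = 1.
So the Richardson estimate is 0.9603487800.

0.960349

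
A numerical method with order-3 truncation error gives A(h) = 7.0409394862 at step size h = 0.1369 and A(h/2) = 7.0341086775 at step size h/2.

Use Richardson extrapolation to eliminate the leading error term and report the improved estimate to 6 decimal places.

7.033133

Order 3 gives 2^r = 8 and 2^r − 1 = 7.
8 × 7.0341086775 − 7.0409394862 = 49.2319299338
Divide by 2^3 − 1 = 7.
R = 49.2319299338/7 = 7.0331328477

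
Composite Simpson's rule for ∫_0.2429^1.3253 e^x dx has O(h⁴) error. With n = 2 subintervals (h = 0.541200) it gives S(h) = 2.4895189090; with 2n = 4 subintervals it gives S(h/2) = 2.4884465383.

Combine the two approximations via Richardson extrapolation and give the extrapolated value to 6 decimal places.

2.488375

Error is O(h^4); halving h shrinks it by 2^4 = 16.
Top: 16(2.4884465383) − (2.4895189090) = 37.3256257038
R = 37.3256257038/15 = 2.4883750469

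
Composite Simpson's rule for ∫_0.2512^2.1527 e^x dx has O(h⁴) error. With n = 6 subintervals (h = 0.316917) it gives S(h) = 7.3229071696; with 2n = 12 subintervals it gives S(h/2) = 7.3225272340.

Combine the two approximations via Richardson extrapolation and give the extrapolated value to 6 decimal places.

7.322502

The method has order 4: 2^4 = 16.
Top: 16(7.3225272340) − (7.3229071696) = 109.8375285744
R = 109.8375285744/15 = 7.3225019050
Gap between inputs: 3.799e-04; correction applied: −0.0000253290.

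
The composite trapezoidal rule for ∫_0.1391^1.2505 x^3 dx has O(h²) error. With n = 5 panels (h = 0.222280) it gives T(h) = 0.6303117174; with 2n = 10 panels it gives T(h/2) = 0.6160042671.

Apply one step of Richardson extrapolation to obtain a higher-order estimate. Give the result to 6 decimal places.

Order 2 gives 2^r = 4 and 2^r − 1 = 3.
4*0.6160042671 = 2.4640170684; subtract 0.6303117174 → 1.8337053510
Extrapolated: 1.8337053510 / 3 = 0.6112351170
Gap between inputs: 1.431e-02; correction applied: −0.0047691501.

0.611235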